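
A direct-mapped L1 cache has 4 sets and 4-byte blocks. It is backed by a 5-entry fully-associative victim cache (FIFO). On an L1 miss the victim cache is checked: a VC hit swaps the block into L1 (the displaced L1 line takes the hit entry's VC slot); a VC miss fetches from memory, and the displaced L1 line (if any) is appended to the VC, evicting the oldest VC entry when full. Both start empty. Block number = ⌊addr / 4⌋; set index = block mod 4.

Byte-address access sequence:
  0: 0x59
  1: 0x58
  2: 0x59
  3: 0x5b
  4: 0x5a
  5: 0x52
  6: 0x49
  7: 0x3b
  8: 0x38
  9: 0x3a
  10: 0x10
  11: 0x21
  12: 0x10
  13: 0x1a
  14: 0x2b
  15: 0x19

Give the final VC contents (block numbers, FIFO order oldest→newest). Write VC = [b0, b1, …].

  [0] addr=0x59 blk=22 s=2: MISS | VC []
  [1] addr=0x58 blk=22 s=2: L1-HIT | VC []
  [2] addr=0x59 blk=22 s=2: L1-HIT | VC []
  [3] addr=0x5b blk=22 s=2: L1-HIT | VC []
  [4] addr=0x5a blk=22 s=2: L1-HIT | VC []
  [5] addr=0x52 blk=20 s=0: MISS | VC []
  [6] addr=0x49 blk=18 s=2: MISS | VC [22]
  [7] addr=0x3b blk=14 s=2: MISS | VC [22, 18]
  [8] addr=0x38 blk=14 s=2: L1-HIT | VC [22, 18]
  [9] addr=0x3a blk=14 s=2: L1-HIT | VC [22, 18]
  [10] addr=0x10 blk=4 s=0: MISS | VC [22, 18, 20]
  [11] addr=0x21 blk=8 s=0: MISS | VC [22, 18, 20, 4]
  [12] addr=0x10 blk=4 s=0: VC-HIT | VC [22, 18, 20, 8]
  [13] addr=0x1a blk=6 s=2: MISS | VC [22, 18, 20, 8, 14]
  [14] addr=0x2b blk=10 s=2: MISS | VC [18, 20, 8, 14, 6]
  [15] addr=0x19 blk=6 s=2: VC-HIT | VC [18, 20, 8, 14, 10]

VC = [18, 20, 8, 14, 10]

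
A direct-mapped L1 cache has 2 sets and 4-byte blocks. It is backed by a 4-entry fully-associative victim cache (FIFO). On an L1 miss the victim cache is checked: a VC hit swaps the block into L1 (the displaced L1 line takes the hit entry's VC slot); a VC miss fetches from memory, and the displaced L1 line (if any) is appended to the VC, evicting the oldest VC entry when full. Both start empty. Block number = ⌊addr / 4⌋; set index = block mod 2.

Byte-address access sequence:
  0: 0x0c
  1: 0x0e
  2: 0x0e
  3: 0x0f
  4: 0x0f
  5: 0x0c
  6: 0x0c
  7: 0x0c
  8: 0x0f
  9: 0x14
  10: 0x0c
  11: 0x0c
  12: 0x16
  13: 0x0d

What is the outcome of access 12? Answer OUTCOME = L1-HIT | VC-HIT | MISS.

  [0] addr=0xc blk=3 s=1: MISS | VC []
  [1] addr=0xe blk=3 s=1: L1-HIT | VC []
  [2] addr=0xe blk=3 s=1: L1-HIT | VC []
  [3] addr=0xf blk=3 s=1: L1-HIT | VC []
  [4] addr=0xf blk=3 s=1: L1-HIT | VC []
  [5] addr=0xc blk=3 s=1: L1-HIT | VC []
  [6] addr=0xc blk=3 s=1: L1-HIT | VC []
  [7] addr=0xc blk=3 s=1: L1-HIT | VC []
  [8] addr=0xf blk=3 s=1: L1-HIT | VC []
  [9] addr=0x14 blk=5 s=1: MISS | VC [3]
  [10] addr=0xc blk=3 s=1: VC-HIT | VC [5]
  [11] addr=0xc blk=3 s=1: L1-HIT | VC [5]
  [12] addr=0x16 blk=5 s=1: VC-HIT | VC [3]
  [13] addr=0xd blk=3 s=1: VC-HIT | VC [5]

OUTCOME = VC-HIT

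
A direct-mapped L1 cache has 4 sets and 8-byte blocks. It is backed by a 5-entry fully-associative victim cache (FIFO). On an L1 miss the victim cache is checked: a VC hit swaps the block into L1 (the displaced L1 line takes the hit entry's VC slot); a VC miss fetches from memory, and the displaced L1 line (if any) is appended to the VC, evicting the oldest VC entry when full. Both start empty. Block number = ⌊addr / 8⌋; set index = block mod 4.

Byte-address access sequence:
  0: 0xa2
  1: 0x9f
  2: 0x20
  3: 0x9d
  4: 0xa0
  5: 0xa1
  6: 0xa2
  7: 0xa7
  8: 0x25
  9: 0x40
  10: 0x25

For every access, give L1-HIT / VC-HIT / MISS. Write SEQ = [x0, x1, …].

  [0] addr=0xa2 blk=20 s=0: MISS | VC []
  [1] addr=0x9f blk=19 s=3: MISS | VC []
  [2] addr=0x20 blk=4 s=0: MISS | VC [20]
  [3] addr=0x9d blk=19 s=3: L1-HIT | VC [20]
  [4] addr=0xa0 blk=20 s=0: VC-HIT | VC [4]
  [5] addr=0xa1 blk=20 s=0: L1-HIT | VC [4]
  [6] addr=0xa2 blk=20 s=0: L1-HIT | VC [4]
  [7] addr=0xa7 blk=20 s=0: L1-HIT | VC [4]
  [8] addr=0x25 blk=4 s=0: VC-HIT | VC [20]
  [9] addr=0x40 blk=8 s=0: MISS | VC [20, 4]
  [10] addr=0x25 blk=4 s=0: VC-HIT | VC [20, 8]

SEQ = [MISS, MISS, MISS, L1-HIT, VC-HIT, L1-HIT, L1-HIT, L1-HIT, VC-HIT, MISS, VC-HIT]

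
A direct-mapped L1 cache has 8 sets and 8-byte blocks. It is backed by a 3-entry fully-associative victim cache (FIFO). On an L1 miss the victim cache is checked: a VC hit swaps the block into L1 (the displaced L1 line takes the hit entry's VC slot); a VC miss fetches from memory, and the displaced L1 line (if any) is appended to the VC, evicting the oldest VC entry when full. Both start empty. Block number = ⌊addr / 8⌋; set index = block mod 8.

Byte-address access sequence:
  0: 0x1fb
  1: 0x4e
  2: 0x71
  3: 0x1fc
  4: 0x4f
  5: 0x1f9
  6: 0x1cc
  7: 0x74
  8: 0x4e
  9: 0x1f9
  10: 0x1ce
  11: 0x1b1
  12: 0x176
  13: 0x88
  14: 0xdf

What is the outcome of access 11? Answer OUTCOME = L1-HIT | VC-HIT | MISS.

OUTCOME = MISS

  [0] addr=0x1fb blk=63 s=7: MISS | VC []
  [1] addr=0x4e blk=9 s=1: MISS | VC []
  [2] addr=0x71 blk=14 s=6: MISS | VC []
  [3] addr=0x1fc blk=63 s=7: L1-HIT | VC []
  [4] addr=0x4f blk=9 s=1: L1-HIT | VC []
  [5] addr=0x1f9 blk=63 s=7: L1-HIT | VC []
  [6] addr=0x1cc blk=57 s=1: MISS | VC [9]
  [7] addr=0x74 blk=14 s=6: L1-HIT | VC [9]
  [8] addr=0x4e blk=9 s=1: VC-HIT | VC [57]
  [9] addr=0x1f9 blk=63 s=7: L1-HIT | VC [57]
  [10] addr=0x1ce blk=57 s=1: VC-HIT | VC [9]
  [11] addr=0x1b1 blk=54 s=6: MISS | VC [9, 14]
  [12] addr=0x176 blk=46 s=6: MISS | VC [9, 14, 54]
  [13] addr=0x88 blk=17 s=1: MISS | VC [14, 54, 57]
  [14] addr=0xdf blk=27 s=3: MISS | VC [14, 54, 57]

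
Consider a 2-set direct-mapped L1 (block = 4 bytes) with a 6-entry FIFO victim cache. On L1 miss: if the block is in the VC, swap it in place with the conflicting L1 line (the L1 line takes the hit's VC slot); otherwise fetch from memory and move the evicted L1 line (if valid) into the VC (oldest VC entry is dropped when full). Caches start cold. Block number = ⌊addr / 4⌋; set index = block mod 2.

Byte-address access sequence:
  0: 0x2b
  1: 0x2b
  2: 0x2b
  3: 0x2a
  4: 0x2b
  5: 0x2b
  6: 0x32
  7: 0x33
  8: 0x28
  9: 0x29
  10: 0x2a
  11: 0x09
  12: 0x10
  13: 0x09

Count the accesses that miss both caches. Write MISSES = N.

MISSES = 4

  [0] addr=0x2b blk=10 s=0: MISS | VC []
  [1] addr=0x2b blk=10 s=0: L1-HIT | VC []
  [2] addr=0x2b blk=10 s=0: L1-HIT | VC []
  [3] addr=0x2a blk=10 s=0: L1-HIT | VC []
  [4] addr=0x2b blk=10 s=0: L1-HIT | VC []
  [5] addr=0x2b blk=10 s=0: L1-HIT | VC []
  [6] addr=0x32 blk=12 s=0: MISS | VC [10]
  [7] addr=0x33 blk=12 s=0: L1-HIT | VC [10]
  [8] addr=0x28 blk=10 s=0: VC-HIT | VC [12]
  [9] addr=0x29 blk=10 s=0: L1-HIT | VC [12]
  [10] addr=0x2a blk=10 s=0: L1-HIT | VC [12]
  [11] addr=0x9 blk=2 s=0: MISS | VC [12, 10]
  [12] addr=0x10 blk=4 s=0: MISS | VC [12, 10, 2]
  [13] addr=0x9 blk=2 s=0: VC-HIT | VC [12, 10, 4]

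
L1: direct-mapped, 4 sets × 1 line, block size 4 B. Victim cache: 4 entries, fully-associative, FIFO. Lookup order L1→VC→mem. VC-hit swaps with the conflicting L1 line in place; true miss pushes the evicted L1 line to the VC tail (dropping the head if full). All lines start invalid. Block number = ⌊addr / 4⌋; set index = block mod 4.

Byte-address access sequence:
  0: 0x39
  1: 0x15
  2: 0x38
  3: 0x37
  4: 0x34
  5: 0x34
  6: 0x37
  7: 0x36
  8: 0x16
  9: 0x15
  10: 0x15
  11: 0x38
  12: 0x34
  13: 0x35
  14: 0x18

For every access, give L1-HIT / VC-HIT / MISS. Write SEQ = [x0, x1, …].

SEQ = [MISS, MISS, L1-HIT, MISS, L1-HIT, L1-HIT, L1-HIT, L1-HIT, VC-HIT, L1-HIT, L1-HIT, L1-HIT, VC-HIT, L1-HIT, MISS]

#0 0x39→b14/s2 MISS; vc=[]
#1 0x15→b5/s1 MISS; vc=[]
#2 0x38→b14/s2 L1-HIT; vc=[]
#3 0x37→b13/s1 MISS; vc=[5]
#4 0x34→b13/s1 L1-HIT; vc=[5]
#5 0x34→b13/s1 L1-HIT; vc=[5]
#6 0x37→b13/s1 L1-HIT; vc=[5]
#7 0x36→b13/s1 L1-HIT; vc=[5]
#8 0x16→b5/s1 VC-HIT; vc=[13]
#9 0x15→b5/s1 L1-HIT; vc=[13]
#10 0x15→b5/s1 L1-HIT; vc=[13]
#11 0x38→b14/s2 L1-HIT; vc=[13]
#12 0x34→b13/s1 VC-HIT; vc=[5]
#13 0x35→b13/s1 L1-HIT; vc=[5]
#14 0x18→b6/s2 MISS; vc=[5,14]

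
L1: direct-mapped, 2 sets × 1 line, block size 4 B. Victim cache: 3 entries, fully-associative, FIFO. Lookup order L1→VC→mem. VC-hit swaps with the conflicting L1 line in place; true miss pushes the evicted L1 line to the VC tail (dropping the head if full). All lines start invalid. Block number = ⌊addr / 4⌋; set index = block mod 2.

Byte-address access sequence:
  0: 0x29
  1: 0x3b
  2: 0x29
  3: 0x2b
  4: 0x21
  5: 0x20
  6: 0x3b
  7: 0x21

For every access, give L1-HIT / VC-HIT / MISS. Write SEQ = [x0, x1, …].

SEQ = [MISS, MISS, VC-HIT, L1-HIT, MISS, L1-HIT, VC-HIT, VC-HIT]

  [0] addr=0x29 blk=10 s=0: MISS | VC []
  [1] addr=0x3b blk=14 s=0: MISS | VC [10]
  [2] addr=0x29 blk=10 s=0: VC-HIT | VC [14]
  [3] addr=0x2b blk=10 s=0: L1-HIT | VC [14]
  [4] addr=0x21 blk=8 s=0: MISS | VC [14, 10]
  [5] addr=0x20 blk=8 s=0: L1-HIT | VC [14, 10]
  [6] addr=0x3b blk=14 s=0: VC-HIT | VC [8, 10]
  [7] addr=0x21 blk=8 s=0: VC-HIT | VC [14, 10]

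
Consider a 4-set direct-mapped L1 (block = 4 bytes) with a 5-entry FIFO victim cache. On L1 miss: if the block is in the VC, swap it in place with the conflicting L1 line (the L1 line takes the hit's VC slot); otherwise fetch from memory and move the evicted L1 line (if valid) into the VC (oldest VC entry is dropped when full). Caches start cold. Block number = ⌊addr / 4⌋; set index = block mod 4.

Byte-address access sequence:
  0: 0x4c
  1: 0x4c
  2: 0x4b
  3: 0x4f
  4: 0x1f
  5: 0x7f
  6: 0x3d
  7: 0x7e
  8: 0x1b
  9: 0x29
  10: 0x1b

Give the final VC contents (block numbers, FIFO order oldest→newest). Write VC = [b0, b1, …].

VC = [19, 7, 15, 18, 10]

  [0] addr=0x4c blk=19 s=3: MISS | VC []
  [1] addr=0x4c blk=19 s=3: L1-HIT | VC []
  [2] addr=0x4b blk=18 s=2: MISS | VC []
  [3] addr=0x4f blk=19 s=3: L1-HIT | VC []
  [4] addr=0x1f blk=7 s=3: MISS | VC [19]
  [5] addr=0x7f blk=31 s=3: MISS | VC [19, 7]
  [6] addr=0x3d blk=15 s=3: MISS | VC [19, 7, 31]
  [7] addr=0x7e blk=31 s=3: VC-HIT | VC [19, 7, 15]
  [8] addr=0x1b blk=6 s=2: MISS | VC [19, 7, 15, 18]
  [9] addr=0x29 blk=10 s=2: MISS | VC [19, 7, 15, 18, 6]
  [10] addr=0x1b blk=6 s=2: VC-HIT | VC [19, 7, 15, 18, 10]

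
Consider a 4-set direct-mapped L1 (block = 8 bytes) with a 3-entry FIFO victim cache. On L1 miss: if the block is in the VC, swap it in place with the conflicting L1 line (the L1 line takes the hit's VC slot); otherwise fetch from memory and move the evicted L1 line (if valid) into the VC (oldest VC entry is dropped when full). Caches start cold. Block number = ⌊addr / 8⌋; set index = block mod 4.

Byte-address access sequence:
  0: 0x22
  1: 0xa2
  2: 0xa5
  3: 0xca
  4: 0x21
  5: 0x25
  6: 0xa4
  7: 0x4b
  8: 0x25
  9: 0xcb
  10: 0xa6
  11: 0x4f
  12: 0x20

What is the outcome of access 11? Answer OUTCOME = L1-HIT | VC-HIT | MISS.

OUTCOME = VC-HIT

0: 0x22 (blk 4, set 0) → MISS  vc=[]
1: 0xa2 (blk 20, set 0) → MISS  vc=[4]
2: 0xa5 (blk 20, set 0) → L1-HIT  vc=[4]
3: 0xca (blk 25, set 1) → MISS  vc=[4]
4: 0x21 (blk 4, set 0) → VC-HIT  vc=[20]
5: 0x25 (blk 4, set 0) → L1-HIT  vc=[20]
6: 0xa4 (blk 20, set 0) → VC-HIT  vc=[4]
7: 0x4b (blk 9, set 1) → MISS  vc=[4, 25]
8: 0x25 (blk 4, set 0) → VC-HIT  vc=[20, 25]
9: 0xcb (blk 25, set 1) → VC-HIT  vc=[20, 9]
10: 0xa6 (blk 20, set 0) → VC-HIT  vc=[4, 9]
11: 0x4f (blk 9, set 1) → VC-HIT  vc=[4, 25]
12: 0x20 (blk 4, set 0) → VC-HIT  vc=[20, 25]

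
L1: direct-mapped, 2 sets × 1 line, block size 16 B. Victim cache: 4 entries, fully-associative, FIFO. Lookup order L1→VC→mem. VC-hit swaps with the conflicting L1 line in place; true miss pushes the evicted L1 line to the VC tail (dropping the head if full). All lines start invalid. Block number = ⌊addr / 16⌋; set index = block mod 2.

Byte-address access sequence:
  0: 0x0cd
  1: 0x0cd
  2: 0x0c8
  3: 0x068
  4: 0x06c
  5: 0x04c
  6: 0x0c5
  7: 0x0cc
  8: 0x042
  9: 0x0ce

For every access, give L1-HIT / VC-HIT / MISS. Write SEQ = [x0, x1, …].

  [0] addr=0xcd blk=12 s=0: MISS | VC []
  [1] addr=0xcd blk=12 s=0: L1-HIT | VC []
  [2] addr=0xc8 blk=12 s=0: L1-HIT | VC []
  [3] addr=0x68 blk=6 s=0: MISS | VC [12]
  [4] addr=0x6c blk=6 s=0: L1-HIT | VC [12]
  [5] addr=0x4c blk=4 s=0: MISS | VC [12, 6]
  [6] addr=0xc5 blk=12 s=0: VC-HIT | VC [4, 6]
  [7] addr=0xcc blk=12 s=0: L1-HIT | VC [4, 6]
  [8] addr=0x42 blk=4 s=0: VC-HIT | VC [12, 6]
  [9] addr=0xce blk=12 s=0: VC-HIT | VC [4, 6]

SEQ = [MISS, L1-HIT, L1-HIT, MISS, L1-HIT, MISS, VC-HIT, L1-HIT, VC-HIT, VC-HIT]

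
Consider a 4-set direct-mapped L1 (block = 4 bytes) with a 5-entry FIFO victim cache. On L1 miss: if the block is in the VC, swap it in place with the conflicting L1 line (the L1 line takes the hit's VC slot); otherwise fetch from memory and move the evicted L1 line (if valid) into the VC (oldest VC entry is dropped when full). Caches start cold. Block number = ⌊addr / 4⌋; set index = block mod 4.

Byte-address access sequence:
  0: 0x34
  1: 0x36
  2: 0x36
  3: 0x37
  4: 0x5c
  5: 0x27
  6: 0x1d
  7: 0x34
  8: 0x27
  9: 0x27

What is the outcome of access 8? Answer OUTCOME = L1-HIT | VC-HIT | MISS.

OUTCOME = VC-HIT

  [0] addr=0x34 blk=13 s=1: MISS | VC []
  [1] addr=0x36 blk=13 s=1: L1-HIT | VC []
  [2] addr=0x36 blk=13 s=1: L1-HIT | VC []
  [3] addr=0x37 blk=13 s=1: L1-HIT | VC []
  [4] addr=0x5c blk=23 s=3: MISS | VC []
  [5] addr=0x27 blk=9 s=1: MISS | VC [13]
  [6] addr=0x1d blk=7 s=3: MISS | VC [13, 23]
  [7] addr=0x34 blk=13 s=1: VC-HIT | VC [9, 23]
  [8] addr=0x27 blk=9 s=1: VC-HIT | VC [13, 23]
  [9] addr=0x27 blk=9 s=1: L1-HIT | VC [13, 23]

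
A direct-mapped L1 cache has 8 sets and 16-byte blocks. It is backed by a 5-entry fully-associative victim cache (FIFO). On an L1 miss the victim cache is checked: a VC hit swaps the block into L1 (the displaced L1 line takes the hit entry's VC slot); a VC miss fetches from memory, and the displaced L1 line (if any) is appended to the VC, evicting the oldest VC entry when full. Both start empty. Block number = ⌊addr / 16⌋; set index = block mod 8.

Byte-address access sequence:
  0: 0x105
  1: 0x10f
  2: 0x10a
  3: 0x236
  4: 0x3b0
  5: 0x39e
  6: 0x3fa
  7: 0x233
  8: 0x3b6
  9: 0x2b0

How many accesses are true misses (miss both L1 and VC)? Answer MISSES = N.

MISSES = 6

#0 0x105→b16/s0 MISS; vc=[]
#1 0x10f→b16/s0 L1-HIT; vc=[]
#2 0x10a→b16/s0 L1-HIT; vc=[]
#3 0x236→b35/s3 MISS; vc=[]
#4 0x3b0→b59/s3 MISS; vc=[35]
#5 0x39e→b57/s1 MISS; vc=[35]
#6 0x3fa→b63/s7 MISS; vc=[35]
#7 0x233→b35/s3 VC-HIT; vc=[59]
#8 0x3b6→b59/s3 VC-HIT; vc=[35]
#9 0x2b0→b43/s3 MISS; vc=[35,59]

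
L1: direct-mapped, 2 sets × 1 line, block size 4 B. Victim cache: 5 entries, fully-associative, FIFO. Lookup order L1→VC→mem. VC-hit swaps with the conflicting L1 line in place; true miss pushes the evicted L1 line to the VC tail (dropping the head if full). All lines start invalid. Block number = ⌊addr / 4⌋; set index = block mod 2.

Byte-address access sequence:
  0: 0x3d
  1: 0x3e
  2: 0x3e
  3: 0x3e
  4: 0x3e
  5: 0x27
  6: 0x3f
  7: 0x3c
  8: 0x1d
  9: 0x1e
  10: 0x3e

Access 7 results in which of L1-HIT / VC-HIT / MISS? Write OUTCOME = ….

0: 0x3d (blk 15, set 1) → MISS  vc=[]
1: 0x3e (blk 15, set 1) → L1-HIT  vc=[]
2: 0x3e (blk 15, set 1) → L1-HIT  vc=[]
3: 0x3e (blk 15, set 1) → L1-HIT  vc=[]
4: 0x3e (blk 15, set 1) → L1-HIT  vc=[]
5: 0x27 (blk 9, set 1) → MISS  vc=[15]
6: 0x3f (blk 15, set 1) → VC-HIT  vc=[9]
7: 0x3c (blk 15, set 1) → L1-HIT  vc=[9]
8: 0x1d (blk 7, set 1) → MISS  vc=[9, 15]
9: 0x1e (blk 7, set 1) → L1-HIT  vc=[9, 15]
10: 0x3e (blk 15, set 1) → VC-HIT  vc=[9, 7]

OUTCOME = L1-HIT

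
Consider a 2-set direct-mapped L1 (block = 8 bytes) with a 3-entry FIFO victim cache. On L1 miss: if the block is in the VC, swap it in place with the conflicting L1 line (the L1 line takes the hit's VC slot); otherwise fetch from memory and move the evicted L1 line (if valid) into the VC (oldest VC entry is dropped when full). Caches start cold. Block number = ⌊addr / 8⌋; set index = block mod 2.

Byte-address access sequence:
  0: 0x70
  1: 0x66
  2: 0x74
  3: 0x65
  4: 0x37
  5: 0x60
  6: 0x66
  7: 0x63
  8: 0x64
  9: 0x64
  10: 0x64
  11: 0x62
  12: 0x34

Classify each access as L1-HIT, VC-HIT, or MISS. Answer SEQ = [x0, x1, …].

  [0] addr=0x70 blk=14 s=0: MISS | VC []
  [1] addr=0x66 blk=12 s=0: MISS | VC [14]
  [2] addr=0x74 blk=14 s=0: VC-HIT | VC [12]
  [3] addr=0x65 blk=12 s=0: VC-HIT | VC [14]
  [4] addr=0x37 blk=6 s=0: MISS | VC [14, 12]
  [5] addr=0x60 blk=12 s=0: VC-HIT | VC [14, 6]
  [6] addr=0x66 blk=12 s=0: L1-HIT | VC [14, 6]
  [7] addr=0x63 blk=12 s=0: L1-HIT | VC [14, 6]
  [8] addr=0x64 blk=12 s=0: L1-HIT | VC [14, 6]
  [9] addr=0x64 blk=12 s=0: L1-HIT | VC [14, 6]
  [10] addr=0x64 blk=12 s=0: L1-HIT | VC [14, 6]
  [11] addr=0x62 blk=12 s=0: L1-HIT | VC [14, 6]
  [12] addr=0x34 blk=6 s=0: VC-HIT | VC [14, 12]

SEQ = [MISS, MISS, VC-HIT, VC-HIT, MISS, VC-HIT, L1-HIT, L1-HIT, L1-HIT, L1-HIT, L1-HIT, L1-HIT, VC-HIT]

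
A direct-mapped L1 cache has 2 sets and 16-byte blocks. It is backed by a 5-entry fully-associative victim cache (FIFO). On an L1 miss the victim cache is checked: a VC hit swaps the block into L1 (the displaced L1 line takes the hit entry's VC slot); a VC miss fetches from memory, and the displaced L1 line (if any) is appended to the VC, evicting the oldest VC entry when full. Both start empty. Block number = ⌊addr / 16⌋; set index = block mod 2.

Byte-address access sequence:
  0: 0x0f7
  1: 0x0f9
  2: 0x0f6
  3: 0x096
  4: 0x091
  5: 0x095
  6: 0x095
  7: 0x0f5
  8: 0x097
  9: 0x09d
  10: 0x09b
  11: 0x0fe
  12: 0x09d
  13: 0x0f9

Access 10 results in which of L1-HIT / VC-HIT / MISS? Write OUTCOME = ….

OUTCOME = L1-HIT

  [0] addr=0xf7 blk=15 s=1: MISS | VC []
  [1] addr=0xf9 blk=15 s=1: L1-HIT | VC []
  [2] addr=0xf6 blk=15 s=1: L1-HIT | VC []
  [3] addr=0x96 blk=9 s=1: MISS | VC [15]
  [4] addr=0x91 blk=9 s=1: L1-HIT | VC [15]
  [5] addr=0x95 blk=9 s=1: L1-HIT | VC [15]
  [6] addr=0x95 blk=9 s=1: L1-HIT | VC [15]
  [7] addr=0xf5 blk=15 s=1: VC-HIT | VC [9]
  [8] addr=0x97 blk=9 s=1: VC-HIT | VC [15]
  [9] addr=0x9d blk=9 s=1: L1-HIT | VC [15]
  [10] addr=0x9b blk=9 s=1: L1-HIT | VC [15]
  [11] addr=0xfe blk=15 s=1: VC-HIT | VC [9]
  [12] addr=0x9d blk=9 s=1: VC-HIT | VC [15]
  [13] addr=0xf9 blk=15 s=1: VC-HIT | VC [9]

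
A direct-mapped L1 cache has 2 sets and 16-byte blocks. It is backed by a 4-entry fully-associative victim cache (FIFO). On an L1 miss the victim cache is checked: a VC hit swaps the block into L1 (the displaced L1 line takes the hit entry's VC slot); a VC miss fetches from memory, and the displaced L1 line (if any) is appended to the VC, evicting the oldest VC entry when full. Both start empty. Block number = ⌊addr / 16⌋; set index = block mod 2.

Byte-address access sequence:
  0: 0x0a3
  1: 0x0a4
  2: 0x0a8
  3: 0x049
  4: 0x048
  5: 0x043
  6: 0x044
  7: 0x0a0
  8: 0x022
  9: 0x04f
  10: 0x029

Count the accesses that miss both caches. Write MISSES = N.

MISSES = 3

0: 0xa3 (blk 10, set 0) → MISS  vc=[]
1: 0xa4 (blk 10, set 0) → L1-HIT  vc=[]
2: 0xa8 (blk 10, set 0) → L1-HIT  vc=[]
3: 0x49 (blk 4, set 0) → MISS  vc=[10]
4: 0x48 (blk 4, set 0) → L1-HIT  vc=[10]
5: 0x43 (blk 4, set 0) → L1-HIT  vc=[10]
6: 0x44 (blk 4, set 0) → L1-HIT  vc=[10]
7: 0xa0 (blk 10, set 0) → VC-HIT  vc=[4]
8: 0x22 (blk 2, set 0) → MISS  vc=[4, 10]
9: 0x4f (blk 4, set 0) → VC-HIT  vc=[2, 10]
10: 0x29 (blk 2, set 0) → VC-HIT  vc=[4, 10]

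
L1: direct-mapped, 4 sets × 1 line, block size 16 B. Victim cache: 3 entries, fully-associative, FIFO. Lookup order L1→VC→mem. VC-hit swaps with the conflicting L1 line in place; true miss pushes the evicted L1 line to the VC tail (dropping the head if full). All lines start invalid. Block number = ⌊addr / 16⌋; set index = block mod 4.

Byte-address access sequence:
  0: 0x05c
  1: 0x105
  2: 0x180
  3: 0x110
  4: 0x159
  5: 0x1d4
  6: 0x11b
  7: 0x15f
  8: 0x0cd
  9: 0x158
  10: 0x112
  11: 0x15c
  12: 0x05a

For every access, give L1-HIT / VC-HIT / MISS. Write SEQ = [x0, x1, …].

0: 0x5c (blk 5, set 1) → MISS  vc=[]
1: 0x105 (blk 16, set 0) → MISS  vc=[]
2: 0x180 (blk 24, set 0) → MISS  vc=[16]
3: 0x110 (blk 17, set 1) → MISS  vc=[16, 5]
4: 0x159 (blk 21, set 1) → MISS  vc=[16, 5, 17]
5: 0x1d4 (blk 29, set 1) → MISS  vc=[5, 17, 21]
6: 0x11b (blk 17, set 1) → VC-HIT  vc=[5, 29, 21]
7: 0x15f (blk 21, set 1) → VC-HIT  vc=[5, 29, 17]
8: 0xcd (blk 12, set 0) → MISS  vc=[29, 17, 24]
9: 0x158 (blk 21, set 1) → L1-HIT  vc=[29, 17, 24]
10: 0x112 (blk 17, set 1) → VC-HIT  vc=[29, 21, 24]
11: 0x15c (blk 21, set 1) → VC-HIT  vc=[29, 17, 24]
12: 0x5a (blk 5, set 1) → MISS  vc=[17, 24, 21]

SEQ = [MISS, MISS, MISS, MISS, MISS, MISS, VC-HIT, VC-HIT, MISS, L1-HIT, VC-HIT, VC-HIT, MISS]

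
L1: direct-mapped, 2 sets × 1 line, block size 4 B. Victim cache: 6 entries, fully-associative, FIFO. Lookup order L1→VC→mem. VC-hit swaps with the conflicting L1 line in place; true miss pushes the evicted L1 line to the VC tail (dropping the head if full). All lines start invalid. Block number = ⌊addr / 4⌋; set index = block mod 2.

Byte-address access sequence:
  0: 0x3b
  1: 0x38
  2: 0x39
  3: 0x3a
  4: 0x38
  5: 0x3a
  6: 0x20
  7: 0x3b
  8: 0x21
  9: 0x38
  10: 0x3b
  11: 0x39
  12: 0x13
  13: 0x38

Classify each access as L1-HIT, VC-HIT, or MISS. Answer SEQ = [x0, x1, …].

#0 0x3b→b14/s0 MISS; vc=[]
#1 0x38→b14/s0 L1-HIT; vc=[]
#2 0x39→b14/s0 L1-HIT; vc=[]
#3 0x3a→b14/s0 L1-HIT; vc=[]
#4 0x38→b14/s0 L1-HIT; vc=[]
#5 0x3a→b14/s0 L1-HIT; vc=[]
#6 0x20→b8/s0 MISS; vc=[14]
#7 0x3b→b14/s0 VC-HIT; vc=[8]
#8 0x21→b8/s0 VC-HIT; vc=[14]
#9 0x38→b14/s0 VC-HIT; vc=[8]
#10 0x3b→b14/s0 L1-HIT; vc=[8]
#11 0x39→b14/s0 L1-HIT; vc=[8]
#12 0x13→b4/s0 MISS; vc=[8,14]
#13 0x38→b14/s0 VC-HIT; vc=[8,4]

SEQ = [MISS, L1-HIT, L1-HIT, L1-HIT, L1-HIT, L1-HIT, MISS, VC-HIT, VC-HIT, VC-HIT, L1-HIT, L1-HIT, MISS, VC-HIT]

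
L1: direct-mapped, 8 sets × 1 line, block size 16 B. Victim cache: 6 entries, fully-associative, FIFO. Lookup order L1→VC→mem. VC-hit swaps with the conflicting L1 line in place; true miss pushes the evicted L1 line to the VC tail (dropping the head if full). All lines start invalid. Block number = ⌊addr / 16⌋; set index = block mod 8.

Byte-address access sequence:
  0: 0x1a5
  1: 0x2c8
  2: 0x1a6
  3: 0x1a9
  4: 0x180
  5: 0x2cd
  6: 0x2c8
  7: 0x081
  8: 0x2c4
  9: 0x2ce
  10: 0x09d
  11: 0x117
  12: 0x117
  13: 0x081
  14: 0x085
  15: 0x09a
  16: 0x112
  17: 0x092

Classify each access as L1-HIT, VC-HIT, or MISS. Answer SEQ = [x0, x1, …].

0: 0x1a5 (blk 26, set 2) → MISS  vc=[]
1: 0x2c8 (blk 44, set 4) → MISS  vc=[]
2: 0x1a6 (blk 26, set 2) → L1-HIT  vc=[]
3: 0x1a9 (blk 26, set 2) → L1-HIT  vc=[]
4: 0x180 (blk 24, set 0) → MISS  vc=[]
5: 0x2cd (blk 44, set 4) → L1-HIT  vc=[]
6: 0x2c8 (blk 44, set 4) → L1-HIT  vc=[]
7: 0x81 (blk 8, set 0) → MISS  vc=[24]
8: 0x2c4 (blk 44, set 4) → L1-HIT  vc=[24]
9: 0x2ce (blk 44, set 4) → L1-HIT  vc=[24]
10: 0x9d (blk 9, set 1) → MISS  vc=[24]
11: 0x117 (blk 17, set 1) → MISS  vc=[24, 9]
12: 0x117 (blk 17, set 1) → L1-HIT  vc=[24, 9]
13: 0x81 (blk 8, set 0) → L1-HIT  vc=[24, 9]
14: 0x85 (blk 8, set 0) → L1-HIT  vc=[24, 9]
15: 0x9a (blk 9, set 1) → VC-HIT  vc=[24, 17]
16: 0x112 (blk 17, set 1) → VC-HIT  vc=[24, 9]
17: 0x92 (blk 9, set 1) → VC-HIT  vc=[24, 17]

SEQ = [MISS, MISS, L1-HIT, L1-HIT, MISS, L1-HIT, L1-HIT, MISS, L1-HIT, L1-HIT, MISS, MISS, L1-HIT, L1-HIT, L1-HIT, VC-HIT, VC-HIT, VC-HIT]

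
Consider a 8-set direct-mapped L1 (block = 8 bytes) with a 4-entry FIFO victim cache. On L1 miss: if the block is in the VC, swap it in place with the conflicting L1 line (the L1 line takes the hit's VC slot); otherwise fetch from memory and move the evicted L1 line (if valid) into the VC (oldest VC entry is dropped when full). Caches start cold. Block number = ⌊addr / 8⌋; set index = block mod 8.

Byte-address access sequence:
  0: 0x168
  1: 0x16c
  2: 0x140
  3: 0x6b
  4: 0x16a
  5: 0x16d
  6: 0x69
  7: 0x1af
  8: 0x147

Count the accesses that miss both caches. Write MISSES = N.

MISSES = 4

  [0] addr=0x168 blk=45 s=5: MISS | VC []
  [1] addr=0x16c blk=45 s=5: L1-HIT | VC []
  [2] addr=0x140 blk=40 s=0: MISS | VC []
  [3] addr=0x6b blk=13 s=5: MISS | VC [45]
  [4] addr=0x16a blk=45 s=5: VC-HIT | VC [13]
  [5] addr=0x16d blk=45 s=5: L1-HIT | VC [13]
  [6] addr=0x69 blk=13 s=5: VC-HIT | VC [45]
  [7] addr=0x1af blk=53 s=5: MISS | VC [45, 13]
  [8] addr=0x147 blk=40 s=0: L1-HIT | VC [45, 13]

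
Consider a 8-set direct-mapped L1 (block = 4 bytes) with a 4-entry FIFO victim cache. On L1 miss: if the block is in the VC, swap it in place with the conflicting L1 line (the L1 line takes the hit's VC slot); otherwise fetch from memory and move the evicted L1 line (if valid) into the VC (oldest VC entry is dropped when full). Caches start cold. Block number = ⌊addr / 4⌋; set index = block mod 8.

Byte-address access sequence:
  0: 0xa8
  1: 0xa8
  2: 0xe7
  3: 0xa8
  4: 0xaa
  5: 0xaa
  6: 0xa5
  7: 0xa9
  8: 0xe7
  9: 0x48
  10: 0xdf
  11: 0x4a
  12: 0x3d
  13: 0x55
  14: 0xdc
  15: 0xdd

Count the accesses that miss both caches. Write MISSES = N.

MISSES = 7

  [0] addr=0xa8 blk=42 s=2: MISS | VC []
  [1] addr=0xa8 blk=42 s=2: L1-HIT | VC []
  [2] addr=0xe7 blk=57 s=1: MISS | VC []
  [3] addr=0xa8 blk=42 s=2: L1-HIT | VC []
  [4] addr=0xaa blk=42 s=2: L1-HIT | VC []
  [5] addr=0xaa blk=42 s=2: L1-HIT | VC []
  [6] addr=0xa5 blk=41 s=1: MISS | VC [57]
  [7] addr=0xa9 blk=42 s=2: L1-HIT | VC [57]
  [8] addr=0xe7 blk=57 s=1: VC-HIT | VC [41]
  [9] addr=0x48 blk=18 s=2: MISS | VC [41, 42]
  [10] addr=0xdf blk=55 s=7: MISS | VC [41, 42]
  [11] addr=0x4a blk=18 s=2: L1-HIT | VC [41, 42]
  [12] addr=0x3d blk=15 s=7: MISS | VC [41, 42, 55]
  [13] addr=0x55 blk=21 s=5: MISS | VC [41, 42, 55]
  [14] addr=0xdc blk=55 s=7: VC-HIT | VC [41, 42, 15]
  [15] addr=0xdd blk=55 s=7: L1-HIT | VC [41, 42, 15]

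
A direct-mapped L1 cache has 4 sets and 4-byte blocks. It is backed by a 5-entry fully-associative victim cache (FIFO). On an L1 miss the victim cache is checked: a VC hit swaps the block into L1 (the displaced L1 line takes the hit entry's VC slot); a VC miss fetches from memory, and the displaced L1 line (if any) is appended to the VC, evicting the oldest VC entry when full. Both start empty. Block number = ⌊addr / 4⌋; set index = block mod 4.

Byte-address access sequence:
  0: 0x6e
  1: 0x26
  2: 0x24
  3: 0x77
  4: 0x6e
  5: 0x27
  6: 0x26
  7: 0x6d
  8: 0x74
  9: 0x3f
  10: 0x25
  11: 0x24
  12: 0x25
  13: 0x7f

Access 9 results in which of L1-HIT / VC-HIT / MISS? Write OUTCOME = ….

OUTCOME = MISS

  [0] addr=0x6e blk=27 s=3: MISS | VC []
  [1] addr=0x26 blk=9 s=1: MISS | VC []
  [2] addr=0x24 blk=9 s=1: L1-HIT | VC []
  [3] addr=0x77 blk=29 s=1: MISS | VC [9]
  [4] addr=0x6e blk=27 s=3: L1-HIT | VC [9]
  [5] addr=0x27 blk=9 s=1: VC-HIT | VC [29]
  [6] addr=0x26 blk=9 s=1: L1-HIT | VC [29]
  [7] addr=0x6d blk=27 s=3: L1-HIT | VC [29]
  [8] addr=0x74 blk=29 s=1: VC-HIT | VC [9]
  [9] addr=0x3f blk=15 s=3: MISS | VC [9, 27]
  [10] addr=0x25 blk=9 s=1: VC-HIT | VC [29, 27]
  [11] addr=0x24 blk=9 s=1: L1-HIT | VC [29, 27]
  [12] addr=0x25 blk=9 s=1: L1-HIT | VC [29, 27]
  [13] addr=0x7f blk=31 s=3: MISS | VC [29, 27, 15]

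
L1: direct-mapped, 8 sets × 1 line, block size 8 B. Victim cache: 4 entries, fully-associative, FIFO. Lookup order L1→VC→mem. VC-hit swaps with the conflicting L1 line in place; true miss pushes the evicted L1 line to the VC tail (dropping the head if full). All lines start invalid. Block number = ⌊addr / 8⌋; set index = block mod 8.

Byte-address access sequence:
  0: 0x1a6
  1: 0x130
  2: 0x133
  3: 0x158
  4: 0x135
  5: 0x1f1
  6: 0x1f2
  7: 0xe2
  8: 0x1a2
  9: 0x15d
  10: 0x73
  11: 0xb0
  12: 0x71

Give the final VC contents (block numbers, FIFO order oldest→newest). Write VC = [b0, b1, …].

  [0] addr=0x1a6 blk=52 s=4: MISS | VC []
  [1] addr=0x130 blk=38 s=6: MISS | VC []
  [2] addr=0x133 blk=38 s=6: L1-HIT | VC []
  [3] addr=0x158 blk=43 s=3: MISS | VC []
  [4] addr=0x135 blk=38 s=6: L1-HIT | VC []
  [5] addr=0x1f1 blk=62 s=6: MISS | VC [38]
  [6] addr=0x1f2 blk=62 s=6: L1-HIT | VC [38]
  [7] addr=0xe2 blk=28 s=4: MISS | VC [38, 52]
  [8] addr=0x1a2 blk=52 s=4: VC-HIT | VC [38, 28]
  [9] addr=0x15d blk=43 s=3: L1-HIT | VC [38, 28]
  [10] addr=0x73 blk=14 s=6: MISS | VC [38, 28, 62]
  [11] addr=0xb0 blk=22 s=6: MISS | VC [38, 28, 62, 14]
  [12] addr=0x71 blk=14 s=6: VC-HIT | VC [38, 28, 62, 22]

VC = [38, 28, 62, 22]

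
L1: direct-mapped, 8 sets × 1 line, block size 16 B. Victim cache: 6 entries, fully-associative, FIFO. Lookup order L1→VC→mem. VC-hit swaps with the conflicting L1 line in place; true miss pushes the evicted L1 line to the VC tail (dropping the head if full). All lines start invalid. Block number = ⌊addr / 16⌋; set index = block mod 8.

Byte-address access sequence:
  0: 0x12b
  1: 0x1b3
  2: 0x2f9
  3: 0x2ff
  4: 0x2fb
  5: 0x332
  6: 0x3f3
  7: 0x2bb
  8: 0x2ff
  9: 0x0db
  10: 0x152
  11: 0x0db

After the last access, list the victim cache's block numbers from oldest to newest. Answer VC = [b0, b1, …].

VC = [27, 63, 51, 21]

  [0] addr=0x12b blk=18 s=2: MISS | VC []
  [1] addr=0x1b3 blk=27 s=3: MISS | VC []
  [2] addr=0x2f9 blk=47 s=7: MISS | VC []
  [3] addr=0x2ff blk=47 s=7: L1-HIT | VC []
  [4] addr=0x2fb blk=47 s=7: L1-HIT | VC []
  [5] addr=0x332 blk=51 s=3: MISS | VC [27]
  [6] addr=0x3f3 blk=63 s=7: MISS | VC [27, 47]
  [7] addr=0x2bb blk=43 s=3: MISS | VC [27, 47, 51]
  [8] addr=0x2ff blk=47 s=7: VC-HIT | VC [27, 63, 51]
  [9] addr=0xdb blk=13 s=5: MISS | VC [27, 63, 51]
  [10] addr=0x152 blk=21 s=5: MISS | VC [27, 63, 51, 13]
  [11] addr=0xdb blk=13 s=5: VC-HIT | VC [27, 63, 51, 21]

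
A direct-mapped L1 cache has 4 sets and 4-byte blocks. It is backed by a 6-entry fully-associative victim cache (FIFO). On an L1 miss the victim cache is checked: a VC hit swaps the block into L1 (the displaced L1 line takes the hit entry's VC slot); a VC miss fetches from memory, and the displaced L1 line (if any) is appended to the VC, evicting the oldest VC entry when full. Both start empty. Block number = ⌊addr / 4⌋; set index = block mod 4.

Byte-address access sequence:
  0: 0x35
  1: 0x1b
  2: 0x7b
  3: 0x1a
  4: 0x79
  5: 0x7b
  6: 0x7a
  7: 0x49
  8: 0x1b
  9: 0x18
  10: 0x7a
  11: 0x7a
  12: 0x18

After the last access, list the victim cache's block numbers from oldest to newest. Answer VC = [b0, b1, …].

VC = [18, 30]

0: 0x35 (blk 13, set 1) → MISS  vc=[]
1: 0x1b (blk 6, set 2) → MISS  vc=[]
2: 0x7b (blk 30, set 2) → MISS  vc=[6]
3: 0x1a (blk 6, set 2) → VC-HIT  vc=[30]
4: 0x79 (blk 30, set 2) → VC-HIT  vc=[6]
5: 0x7b (blk 30, set 2) → L1-HIT  vc=[6]
6: 0x7a (blk 30, set 2) → L1-HIT  vc=[6]
7: 0x49 (blk 18, set 2) → MISS  vc=[6, 30]
8: 0x1b (blk 6, set 2) → VC-HIT  vc=[18, 30]
9: 0x18 (blk 6, set 2) → L1-HIT  vc=[18, 30]
10: 0x7a (blk 30, set 2) → VC-HIT  vc=[18, 6]
11: 0x7a (blk 30, set 2) → L1-HIT  vc=[18, 6]
12: 0x18 (blk 6, set 2) → VC-HIT  vc=[18, 30]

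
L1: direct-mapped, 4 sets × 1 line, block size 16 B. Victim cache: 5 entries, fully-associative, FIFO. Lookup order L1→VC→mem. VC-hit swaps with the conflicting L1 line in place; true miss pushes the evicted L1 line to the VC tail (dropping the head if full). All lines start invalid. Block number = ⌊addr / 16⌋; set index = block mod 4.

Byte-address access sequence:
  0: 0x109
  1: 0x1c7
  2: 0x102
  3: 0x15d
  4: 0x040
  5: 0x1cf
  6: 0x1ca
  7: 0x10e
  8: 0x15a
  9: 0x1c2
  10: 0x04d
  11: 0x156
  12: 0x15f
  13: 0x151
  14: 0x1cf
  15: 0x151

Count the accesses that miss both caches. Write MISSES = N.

  [0] addr=0x109 blk=16 s=0: MISS | VC []
  [1] addr=0x1c7 blk=28 s=0: MISS | VC [16]
  [2] addr=0x102 blk=16 s=0: VC-HIT | VC [28]
  [3] addr=0x15d blk=21 s=1: MISS | VC [28]
  [4] addr=0x40 blk=4 s=0: MISS | VC [28, 16]
  [5] addr=0x1cf blk=28 s=0: VC-HIT | VC [4, 16]
  [6] addr=0x1ca blk=28 s=0: L1-HIT | VC [4, 16]
  [7] addr=0x10e blk=16 s=0: VC-HIT | VC [4, 28]
  [8] addr=0x15a blk=21 s=1: L1-HIT | VC [4, 28]
  [9] addr=0x1c2 blk=28 s=0: VC-HIT | VC [4, 16]
  [10] addr=0x4d blk=4 s=0: VC-HIT | VC [28, 16]
  [11] addr=0x156 blk=21 s=1: L1-HIT | VC [28, 16]
  [12] addr=0x15f blk=21 s=1: L1-HIT | VC [28, 16]
  [13] addr=0x151 blk=21 s=1: L1-HIT | VC [28, 16]
  [14] addr=0x1cf blk=28 s=0: VC-HIT | VC [4, 16]
  [15] addr=0x151 blk=21 s=1: L1-HIT | VC [4, 16]

MISSES = 4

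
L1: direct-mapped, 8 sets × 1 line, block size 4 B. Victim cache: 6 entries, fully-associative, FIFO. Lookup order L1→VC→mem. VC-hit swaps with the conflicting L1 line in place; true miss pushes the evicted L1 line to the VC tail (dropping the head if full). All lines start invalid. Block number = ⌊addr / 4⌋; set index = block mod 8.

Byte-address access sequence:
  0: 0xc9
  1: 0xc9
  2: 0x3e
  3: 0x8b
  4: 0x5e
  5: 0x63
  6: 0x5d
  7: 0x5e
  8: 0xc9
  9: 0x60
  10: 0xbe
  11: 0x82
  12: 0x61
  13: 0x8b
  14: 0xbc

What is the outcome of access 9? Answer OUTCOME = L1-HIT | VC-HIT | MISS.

OUTCOME = L1-HIT

  [0] addr=0xc9 blk=50 s=2: MISS | VC []
  [1] addr=0xc9 blk=50 s=2: L1-HIT | VC []
  [2] addr=0x3e blk=15 s=7: MISS | VC []
  [3] addr=0x8b blk=34 s=2: MISS | VC [50]
  [4] addr=0x5e blk=23 s=7: MISS | VC [50, 15]
  [5] addr=0x63 blk=24 s=0: MISS | VC [50, 15]
  [6] addr=0x5d blk=23 s=7: L1-HIT | VC [50, 15]
  [7] addr=0x5e blk=23 s=7: L1-HIT | VC [50, 15]
  [8] addr=0xc9 blk=50 s=2: VC-HIT | VC [34, 15]
  [9] addr=0x60 blk=24 s=0: L1-HIT | VC [34, 15]
  [10] addr=0xbe blk=47 s=7: MISS | VC [34, 15, 23]
  [11] addr=0x82 blk=32 s=0: MISS | VC [34, 15, 23, 24]
  [12] addr=0x61 blk=24 s=0: VC-HIT | VC [34, 15, 23, 32]
  [13] addr=0x8b blk=34 s=2: VC-HIT | VC [50, 15, 23, 32]
  [14] addr=0xbc blk=47 s=7: L1-HIT | VC [50, 15, 23, 32]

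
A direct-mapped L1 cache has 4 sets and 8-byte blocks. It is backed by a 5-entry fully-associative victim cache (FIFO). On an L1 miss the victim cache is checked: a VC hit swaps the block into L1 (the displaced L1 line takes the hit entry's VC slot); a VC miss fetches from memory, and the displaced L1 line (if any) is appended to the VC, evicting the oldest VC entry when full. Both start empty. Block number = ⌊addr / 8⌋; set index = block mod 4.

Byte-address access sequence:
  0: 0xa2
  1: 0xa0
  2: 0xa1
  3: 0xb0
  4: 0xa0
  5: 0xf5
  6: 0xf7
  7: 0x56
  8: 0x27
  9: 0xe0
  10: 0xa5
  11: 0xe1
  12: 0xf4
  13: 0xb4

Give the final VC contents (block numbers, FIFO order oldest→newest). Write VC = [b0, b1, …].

#0 0xa2→b20/s0 MISS; vc=[]
#1 0xa0→b20/s0 L1-HIT; vc=[]
#2 0xa1→b20/s0 L1-HIT; vc=[]
#3 0xb0→b22/s2 MISS; vc=[]
#4 0xa0→b20/s0 L1-HIT; vc=[]
#5 0xf5→b30/s2 MISS; vc=[22]
#6 0xf7→b30/s2 L1-HIT; vc=[22]
#7 0x56→b10/s2 MISS; vc=[22,30]
#8 0x27→b4/s0 MISS; vc=[22,30,20]
#9 0xe0→b28/s0 MISS; vc=[22,30,20,4]
#10 0xa5→b20/s0 VC-HIT; vc=[22,30,28,4]
#11 0xe1→b28/s0 VC-HIT; vc=[22,30,20,4]
#12 0xf4→b30/s2 VC-HIT; vc=[22,10,20,4]
#13 0xb4→b22/s2 VC-HIT; vc=[30,10,20,4]

VC = [30, 10, 20, 4]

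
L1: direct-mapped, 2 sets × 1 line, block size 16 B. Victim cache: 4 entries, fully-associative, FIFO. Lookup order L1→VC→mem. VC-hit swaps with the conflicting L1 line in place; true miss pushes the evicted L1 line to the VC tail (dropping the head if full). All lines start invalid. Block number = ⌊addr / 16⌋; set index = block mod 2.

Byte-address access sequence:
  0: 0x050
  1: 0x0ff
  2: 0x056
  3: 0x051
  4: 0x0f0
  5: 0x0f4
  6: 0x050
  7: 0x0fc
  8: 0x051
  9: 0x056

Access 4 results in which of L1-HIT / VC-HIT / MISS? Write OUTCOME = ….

  [0] addr=0x50 blk=5 s=1: MISS | VC []
  [1] addr=0xff blk=15 s=1: MISS | VC [5]
  [2] addr=0x56 blk=5 s=1: VC-HIT | VC [15]
  [3] addr=0x51 blk=5 s=1: L1-HIT | VC [15]
  [4] addr=0xf0 blk=15 s=1: VC-HIT | VC [5]
  [5] addr=0xf4 blk=15 s=1: L1-HIT | VC [5]
  [6] addr=0x50 blk=5 s=1: VC-HIT | VC [15]
  [7] addr=0xfc blk=15 s=1: VC-HIT | VC [5]
  [8] addr=0x51 blk=5 s=1: VC-HIT | VC [15]
  [9] addr=0x56 blk=5 s=1: L1-HIT | VC [15]

OUTCOME = VC-HIT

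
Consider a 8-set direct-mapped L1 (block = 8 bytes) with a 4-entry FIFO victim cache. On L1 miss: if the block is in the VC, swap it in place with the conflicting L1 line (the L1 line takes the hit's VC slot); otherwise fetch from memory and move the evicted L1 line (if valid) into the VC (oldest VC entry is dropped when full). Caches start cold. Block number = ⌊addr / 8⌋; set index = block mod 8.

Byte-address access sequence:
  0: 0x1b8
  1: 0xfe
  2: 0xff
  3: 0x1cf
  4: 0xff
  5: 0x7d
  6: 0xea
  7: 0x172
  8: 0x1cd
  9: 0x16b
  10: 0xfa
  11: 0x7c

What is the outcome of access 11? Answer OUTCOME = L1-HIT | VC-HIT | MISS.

#0 0x1b8→b55/s7 MISS; vc=[]
#1 0xfe→b31/s7 MISS; vc=[55]
#2 0xff→b31/s7 L1-HIT; vc=[55]
#3 0x1cf→b57/s1 MISS; vc=[55]
#4 0xff→b31/s7 L1-HIT; vc=[55]
#5 0x7d→b15/s7 MISS; vc=[55,31]
#6 0xea→b29/s5 MISS; vc=[55,31]
#7 0x172→b46/s6 MISS; vc=[55,31]
#8 0x1cd→b57/s1 L1-HIT; vc=[55,31]
#9 0x16b→b45/s5 MISS; vc=[55,31,29]
#10 0xfa→b31/s7 VC-HIT; vc=[55,15,29]
#11 0x7c→b15/s7 VC-HIT; vc=[55,31,29]

OUTCOME = VC-HIT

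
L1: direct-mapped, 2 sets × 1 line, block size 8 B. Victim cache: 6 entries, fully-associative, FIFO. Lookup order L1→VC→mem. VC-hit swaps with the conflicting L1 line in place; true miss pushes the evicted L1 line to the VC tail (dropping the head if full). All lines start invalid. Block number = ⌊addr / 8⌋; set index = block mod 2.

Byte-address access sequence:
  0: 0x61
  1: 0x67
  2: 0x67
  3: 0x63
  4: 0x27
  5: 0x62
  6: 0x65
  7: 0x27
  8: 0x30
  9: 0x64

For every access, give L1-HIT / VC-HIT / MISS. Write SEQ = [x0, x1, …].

SEQ = [MISS, L1-HIT, L1-HIT, L1-HIT, MISS, VC-HIT, L1-HIT, VC-HIT, MISS, VC-HIT]

#0 0x61→b12/s0 MISS; vc=[]
#1 0x67→b12/s0 L1-HIT; vc=[]
#2 0x67→b12/s0 L1-HIT; vc=[]
#3 0x63→b12/s0 L1-HIT; vc=[]
#4 0x27→b4/s0 MISS; vc=[12]
#5 0x62→b12/s0 VC-HIT; vc=[4]
#6 0x65→b12/s0 L1-HIT; vc=[4]
#7 0x27→b4/s0 VC-HIT; vc=[12]
#8 0x30→b6/s0 MISS; vc=[12,4]
#9 0x64→b12/s0 VC-HIT; vc=[6,4]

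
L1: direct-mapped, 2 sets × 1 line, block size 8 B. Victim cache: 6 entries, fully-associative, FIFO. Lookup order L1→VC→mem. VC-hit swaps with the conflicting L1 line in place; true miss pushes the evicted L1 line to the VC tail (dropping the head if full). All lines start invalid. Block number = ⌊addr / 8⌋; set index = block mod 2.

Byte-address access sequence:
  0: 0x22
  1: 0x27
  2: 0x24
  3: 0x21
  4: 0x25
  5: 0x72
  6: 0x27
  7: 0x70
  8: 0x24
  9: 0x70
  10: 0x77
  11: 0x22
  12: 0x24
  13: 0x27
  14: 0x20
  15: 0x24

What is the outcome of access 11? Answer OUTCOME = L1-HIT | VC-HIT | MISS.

OUTCOME = VC-HIT

0: 0x22 (blk 4, set 0) → MISS  vc=[]
1: 0x27 (blk 4, set 0) → L1-HIT  vc=[]
2: 0x24 (blk 4, set 0) → L1-HIT  vc=[]
3: 0x21 (blk 4, set 0) → L1-HIT  vc=[]
4: 0x25 (blk 4, set 0) → L1-HIT  vc=[]
5: 0x72 (blk 14, set 0) → MISS  vc=[4]
6: 0x27 (blk 4, set 0) → VC-HIT  vc=[14]
7: 0x70 (blk 14, set 0) → VC-HIT  vc=[4]
8: 0x24 (blk 4, set 0) → VC-HIT  vc=[14]
9: 0x70 (blk 14, set 0) → VC-HIT  vc=[4]
10: 0x77 (blk 14, set 0) → L1-HIT  vc=[4]
11: 0x22 (blk 4, set 0) → VC-HIT  vc=[14]
12: 0x24 (blk 4, set 0) → L1-HIT  vc=[14]
13: 0x27 (blk 4, set 0) → L1-HIT  vc=[14]
14: 0x20 (blk 4, set 0) → L1-HIT  vc=[14]
15: 0x24 (blk 4, set 0) → L1-HIT  vc=[14]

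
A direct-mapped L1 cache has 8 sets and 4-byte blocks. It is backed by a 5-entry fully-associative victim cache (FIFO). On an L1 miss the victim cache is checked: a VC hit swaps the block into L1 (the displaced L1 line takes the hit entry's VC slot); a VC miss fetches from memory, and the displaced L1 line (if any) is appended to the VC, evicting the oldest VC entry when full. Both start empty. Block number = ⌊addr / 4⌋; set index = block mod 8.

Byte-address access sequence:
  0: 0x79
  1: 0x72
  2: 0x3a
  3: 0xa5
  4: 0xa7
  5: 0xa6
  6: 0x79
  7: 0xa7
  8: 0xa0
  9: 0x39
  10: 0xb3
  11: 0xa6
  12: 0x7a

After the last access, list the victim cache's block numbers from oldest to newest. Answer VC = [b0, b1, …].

VC = [14, 28]

#0 0x79→b30/s6 MISS; vc=[]
#1 0x72→b28/s4 MISS; vc=[]
#2 0x3a→b14/s6 MISS; vc=[30]
#3 0xa5→b41/s1 MISS; vc=[30]
#4 0xa7→b41/s1 L1-HIT; vc=[30]
#5 0xa6→b41/s1 L1-HIT; vc=[30]
#6 0x79→b30/s6 VC-HIT; vc=[14]
#7 0xa7→b41/s1 L1-HIT; vc=[14]
#8 0xa0→b40/s0 MISS; vc=[14]
#9 0x39→b14/s6 VC-HIT; vc=[30]
#10 0xb3→b44/s4 MISS; vc=[30,28]
#11 0xa6→b41/s1 L1-HIT; vc=[30,28]
#12 0x7a→b30/s6 VC-HIT; vc=[14,28]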